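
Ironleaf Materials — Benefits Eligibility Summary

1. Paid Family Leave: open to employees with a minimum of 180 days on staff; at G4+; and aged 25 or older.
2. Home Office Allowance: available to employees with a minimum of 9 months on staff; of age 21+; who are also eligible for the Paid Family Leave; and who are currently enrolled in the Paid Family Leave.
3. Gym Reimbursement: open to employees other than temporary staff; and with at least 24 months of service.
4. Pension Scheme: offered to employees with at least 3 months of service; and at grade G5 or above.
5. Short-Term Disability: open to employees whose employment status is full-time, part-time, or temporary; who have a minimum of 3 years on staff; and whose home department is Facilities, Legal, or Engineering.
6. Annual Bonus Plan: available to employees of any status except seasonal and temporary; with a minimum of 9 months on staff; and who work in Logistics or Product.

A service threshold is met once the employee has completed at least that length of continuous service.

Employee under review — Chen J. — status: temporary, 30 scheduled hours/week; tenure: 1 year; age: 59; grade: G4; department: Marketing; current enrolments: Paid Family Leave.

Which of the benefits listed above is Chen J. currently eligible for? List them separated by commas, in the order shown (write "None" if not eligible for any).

Paid Family Leave — service 1 year ≥ 180 days ✓; grade G4 ≥ G4 ✓; age 59 ≥ 25 ✓ → eligible.
Home Office Allowance — service 1 year ≥ 9 months (≈270 days) ✓; age 59 ≥ 21 ✓; eligible for Paid Family Leave ✓; enrolled in Paid Family Leave ✓ → eligible.
Gym Reimbursement — status temporary ✗ (excluded) → not eligible.
Pension Scheme — service 1 year ≥ 3 months (≈90 days) ✓; grade G4 < G5 ✗ → not eligible.
Short-Term Disability — status temporary ✓; service 1 year < 3 years ✗ → not eligible.
Annual Bonus Plan — status temporary ✗ (excluded) → not eligible.

Paid Family Leave, Home Office Allowance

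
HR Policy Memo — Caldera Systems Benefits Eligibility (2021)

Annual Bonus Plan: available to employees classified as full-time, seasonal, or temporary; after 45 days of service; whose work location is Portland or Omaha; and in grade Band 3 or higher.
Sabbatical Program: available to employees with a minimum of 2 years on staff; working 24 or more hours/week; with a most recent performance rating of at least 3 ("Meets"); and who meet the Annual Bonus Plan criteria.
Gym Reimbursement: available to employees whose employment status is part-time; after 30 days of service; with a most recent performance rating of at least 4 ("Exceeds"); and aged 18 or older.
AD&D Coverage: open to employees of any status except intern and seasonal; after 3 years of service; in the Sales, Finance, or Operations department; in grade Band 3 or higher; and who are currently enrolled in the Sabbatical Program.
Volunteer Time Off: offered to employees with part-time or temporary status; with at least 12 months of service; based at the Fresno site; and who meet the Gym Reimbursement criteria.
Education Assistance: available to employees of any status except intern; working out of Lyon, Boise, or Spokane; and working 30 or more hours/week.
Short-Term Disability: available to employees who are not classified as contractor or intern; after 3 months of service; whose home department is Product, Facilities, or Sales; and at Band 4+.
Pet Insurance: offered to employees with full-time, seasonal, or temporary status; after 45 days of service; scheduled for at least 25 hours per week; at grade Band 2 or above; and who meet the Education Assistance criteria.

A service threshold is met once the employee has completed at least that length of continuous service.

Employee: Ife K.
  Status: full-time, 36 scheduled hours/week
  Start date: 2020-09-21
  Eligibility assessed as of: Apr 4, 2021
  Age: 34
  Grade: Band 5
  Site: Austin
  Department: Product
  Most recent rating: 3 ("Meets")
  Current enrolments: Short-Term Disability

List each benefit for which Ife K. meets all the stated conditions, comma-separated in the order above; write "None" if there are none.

Service from 2020-09-21 to Apr 4, 2021: 195 days.
Annual Bonus Plan — status full-time ✓; service 195 days ≥ 45 days ✓; site Austin ✗ (not Portland or Omaha) → not eligible.
Sabbatical Program — service 195 days < 2 years (≈730 days) ✗ → not eligible.
Gym Reimbursement — status full-time ✗ (requires part-time) → not eligible.
AD&D Coverage — status full-time ✓ (not excluded); service 195 days < 3 years (≈1095 days) ✗ → not eligible.
Volunteer Time Off — status full-time ✗ (requires part-time or temporary) → not eligible.
Education Assistance — status full-time ✓ (not excluded); site Austin ✗ (not Lyon, Boise, or Spokane) → not eligible.
Short-Term Disability — status full-time ✓ (not excluded); service 195 days ≥ 3 months (≈90 days) ✓; dept Product ✓; grade Band 5 ≥ Band 4 ✓ → eligible.
Pet Insurance — status full-time ✓; service 195 days ≥ 45 days ✓; 36 hrs/wk ≥ 25 ✓; grade Band 5 ≥ Band 2 ✓; not eligible for Education Assistance ✗ → not eligible.

Short-Term Disability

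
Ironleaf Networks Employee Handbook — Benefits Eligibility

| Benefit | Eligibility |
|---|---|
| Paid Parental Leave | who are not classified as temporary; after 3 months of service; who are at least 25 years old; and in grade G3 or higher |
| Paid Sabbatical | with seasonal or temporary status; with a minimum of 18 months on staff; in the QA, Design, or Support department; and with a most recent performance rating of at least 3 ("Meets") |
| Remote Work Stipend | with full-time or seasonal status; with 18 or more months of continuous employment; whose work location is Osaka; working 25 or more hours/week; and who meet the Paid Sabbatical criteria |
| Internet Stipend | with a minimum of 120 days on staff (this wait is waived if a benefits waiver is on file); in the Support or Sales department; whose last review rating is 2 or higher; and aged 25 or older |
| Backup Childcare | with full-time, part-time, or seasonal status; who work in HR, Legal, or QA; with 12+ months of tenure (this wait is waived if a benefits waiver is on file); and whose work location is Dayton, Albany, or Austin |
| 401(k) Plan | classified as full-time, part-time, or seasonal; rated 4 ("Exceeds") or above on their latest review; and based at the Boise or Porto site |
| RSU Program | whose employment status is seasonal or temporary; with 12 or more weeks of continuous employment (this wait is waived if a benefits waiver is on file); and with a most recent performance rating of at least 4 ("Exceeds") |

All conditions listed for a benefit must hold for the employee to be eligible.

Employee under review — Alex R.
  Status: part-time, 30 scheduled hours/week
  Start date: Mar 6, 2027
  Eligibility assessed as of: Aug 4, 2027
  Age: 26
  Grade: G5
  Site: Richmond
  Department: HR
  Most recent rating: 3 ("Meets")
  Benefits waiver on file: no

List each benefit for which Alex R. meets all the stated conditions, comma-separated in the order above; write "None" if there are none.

Paid Parental Leave

Service from Mar 6, 2027 to Aug 4, 2027: 151 days.
Paid Parental Leave — status part-time ✓ (not excluded); service 151 days ≥ 3 months (≈90 days) ✓; age 26 ≥ 25 ✓; grade G5 ≥ G3 ✓ → eligible.
Paid Sabbatical — status part-time ✗ (requires seasonal or temporary) → not eligible.
Remote Work Stipend — status part-time ✗ (requires full-time or seasonal) → not eligible.
Internet Stipend — no waiver, service 151 days ≥ 120 days ✓; dept HR ✗ → not eligible.
Backup Childcare — status part-time ✓; dept HR ✓; no waiver, service 151 days < 12 months (≈360 days) ✗ → not eligible.
401(k) Plan — status part-time ✓; rating 3 < 4 ✗ → not eligible.
RSU Program — status part-time ✗ (requires seasonal or temporary) → not eligible.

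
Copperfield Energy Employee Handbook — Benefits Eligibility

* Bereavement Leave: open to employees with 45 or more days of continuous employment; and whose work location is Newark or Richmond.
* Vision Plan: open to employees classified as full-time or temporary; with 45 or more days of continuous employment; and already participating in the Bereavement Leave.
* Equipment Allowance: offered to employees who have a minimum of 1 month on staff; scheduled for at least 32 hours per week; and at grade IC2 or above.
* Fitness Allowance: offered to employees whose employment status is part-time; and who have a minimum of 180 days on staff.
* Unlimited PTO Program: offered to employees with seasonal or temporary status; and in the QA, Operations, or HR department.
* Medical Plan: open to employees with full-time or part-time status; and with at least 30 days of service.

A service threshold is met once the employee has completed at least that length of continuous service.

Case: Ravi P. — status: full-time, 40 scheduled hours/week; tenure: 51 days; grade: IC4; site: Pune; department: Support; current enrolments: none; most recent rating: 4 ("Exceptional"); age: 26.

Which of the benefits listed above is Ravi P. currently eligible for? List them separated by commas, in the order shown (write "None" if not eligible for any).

Bereavement Leave — service 51 days ≥ 45 days ✓; site Pune ✗ (not Newark or Richmond) → not eligible.
Vision Plan — status full-time ✓; service 51 days ≥ 45 days ✓; not enrolled in Bereavement Leave ✗ → not eligible.
Equipment Allowance — service 51 days ≥ 1 month (≈30 days) ✓; 40 hrs/wk ≥ 32 ✓; grade IC4 ≥ IC2 ✓ → eligible.
Fitness Allowance — status full-time ✗ (requires part-time) → not eligible.
Unlimited PTO Program — status full-time ✗ (requires seasonal or temporary) → not eligible.
Medical Plan — status full-time ✓; service 51 days ≥ 30 days ✓ → eligible.

Equipment Allowance, Medical Plan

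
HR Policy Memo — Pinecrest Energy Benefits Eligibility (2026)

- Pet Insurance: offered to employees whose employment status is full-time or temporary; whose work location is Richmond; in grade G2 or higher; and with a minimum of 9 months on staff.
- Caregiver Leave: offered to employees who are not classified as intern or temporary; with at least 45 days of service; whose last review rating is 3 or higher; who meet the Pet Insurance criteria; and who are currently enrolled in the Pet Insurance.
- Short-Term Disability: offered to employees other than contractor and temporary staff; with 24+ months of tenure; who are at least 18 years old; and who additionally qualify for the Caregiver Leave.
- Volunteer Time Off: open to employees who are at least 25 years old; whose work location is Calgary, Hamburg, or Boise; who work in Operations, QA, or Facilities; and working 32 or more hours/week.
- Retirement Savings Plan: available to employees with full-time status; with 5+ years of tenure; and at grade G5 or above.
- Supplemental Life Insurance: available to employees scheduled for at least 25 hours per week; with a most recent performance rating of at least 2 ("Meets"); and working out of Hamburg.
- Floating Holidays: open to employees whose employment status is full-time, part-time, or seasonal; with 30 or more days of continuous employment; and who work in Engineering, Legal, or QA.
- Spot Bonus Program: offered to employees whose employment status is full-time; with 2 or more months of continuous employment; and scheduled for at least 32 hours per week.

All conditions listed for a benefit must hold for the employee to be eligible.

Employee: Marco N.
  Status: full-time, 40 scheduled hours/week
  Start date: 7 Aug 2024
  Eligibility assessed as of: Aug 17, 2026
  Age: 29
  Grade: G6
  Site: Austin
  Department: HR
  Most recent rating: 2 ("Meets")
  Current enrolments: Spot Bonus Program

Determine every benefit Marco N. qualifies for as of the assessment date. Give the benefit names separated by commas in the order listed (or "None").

Spot Bonus Program

Service from 7 Aug 2024 to Aug 17, 2026: 740 days.
Pet Insurance — status full-time ✓; site Austin ✗ (not Richmond) → not eligible.
Caregiver Leave — status full-time ✓ (not excluded); service 740 days ≥ 45 days ✓; rating 2 < 3 ✗ → not eligible.
Short-Term Disability — status full-time ✓ (not excluded); service 740 days ≥ 24 months (≈720 days) ✓; age 29 ≥ 18 ✓; not eligible for Caregiver Leave ✗ → not eligible.
Volunteer Time Off — age 29 ≥ 25 ✓; site Austin ✗ (not Calgary, Hamburg, or Boise) → not eligible.
Retirement Savings Plan — status full-time ✓; service 740 days < 5 years (≈1825 days) ✗ → not eligible.
Supplemental Life Insurance — 40 hrs/wk ≥ 25 ✓; rating 2 ≥ 2 ✓; site Austin ✗ (not Hamburg) → not eligible.
Floating Holidays — status full-time ✓; service 740 days ≥ 30 days ✓; dept HR ✗ → not eligible.
Spot Bonus Program — status full-time ✓; service 740 days ≥ 2 months (≈60 days) ✓; 40 hrs/wk ≥ 32 ✓ → eligible.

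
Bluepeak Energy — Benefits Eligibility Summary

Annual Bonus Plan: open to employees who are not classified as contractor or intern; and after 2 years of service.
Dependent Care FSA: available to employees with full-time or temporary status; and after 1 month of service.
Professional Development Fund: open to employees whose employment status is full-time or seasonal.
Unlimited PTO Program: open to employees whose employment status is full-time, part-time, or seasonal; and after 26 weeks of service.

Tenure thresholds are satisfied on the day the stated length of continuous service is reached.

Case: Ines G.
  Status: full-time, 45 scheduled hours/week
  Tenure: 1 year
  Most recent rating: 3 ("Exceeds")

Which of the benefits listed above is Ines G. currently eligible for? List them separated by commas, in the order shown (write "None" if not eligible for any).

Dependent Care FSA, Professional Development Fund, Unlimited PTO Program

Annual Bonus Plan — status full-time ✓ (not excluded); service 1 year < 2 years ✗ → not eligible.
Dependent Care FSA — status full-time ✓; service 1 year ≥ 1 month (≈30 days) ✓ → eligible.
Professional Development Fund — status full-time ✓ → eligible.
Unlimited PTO Program — status full-time ✓; service 1 year ≥ 26 weeks (≈182 days) ✓ → eligible.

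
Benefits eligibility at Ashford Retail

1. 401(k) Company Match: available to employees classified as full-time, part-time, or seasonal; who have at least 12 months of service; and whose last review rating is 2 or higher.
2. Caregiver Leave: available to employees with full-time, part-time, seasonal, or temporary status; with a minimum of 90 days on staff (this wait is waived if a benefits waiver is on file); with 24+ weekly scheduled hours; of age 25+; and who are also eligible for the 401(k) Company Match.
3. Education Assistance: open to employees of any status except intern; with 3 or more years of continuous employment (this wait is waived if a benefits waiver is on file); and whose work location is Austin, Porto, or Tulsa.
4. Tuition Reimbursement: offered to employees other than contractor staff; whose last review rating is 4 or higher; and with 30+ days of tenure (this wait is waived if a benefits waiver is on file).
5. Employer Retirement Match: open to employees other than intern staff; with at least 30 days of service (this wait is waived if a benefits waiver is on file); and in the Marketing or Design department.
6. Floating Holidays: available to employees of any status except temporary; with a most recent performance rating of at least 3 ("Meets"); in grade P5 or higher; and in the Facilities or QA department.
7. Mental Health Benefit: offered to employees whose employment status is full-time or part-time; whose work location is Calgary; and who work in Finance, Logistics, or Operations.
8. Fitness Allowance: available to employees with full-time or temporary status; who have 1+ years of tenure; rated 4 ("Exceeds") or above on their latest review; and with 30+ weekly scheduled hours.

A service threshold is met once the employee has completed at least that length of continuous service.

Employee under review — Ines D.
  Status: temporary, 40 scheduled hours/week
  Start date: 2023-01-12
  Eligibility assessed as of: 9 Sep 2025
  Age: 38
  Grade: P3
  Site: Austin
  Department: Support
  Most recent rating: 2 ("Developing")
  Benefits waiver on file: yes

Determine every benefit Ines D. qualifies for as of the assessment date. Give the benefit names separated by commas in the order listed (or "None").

Education Assistance

Service from 2023-01-12 to 9 Sep 2025: 971 days.
401(k) Company Match — status temporary ✗ (requires full-time, part-time, or seasonal) → not eligible.
Caregiver Leave — status temporary ✓; benefits waiver on file ✓; 40 hrs/wk ≥ 24 ✓; age 38 ≥ 25 ✓; not eligible for 401(k) Company Match ✗ → not eligible.
Education Assistance — status temporary ✓ (not excluded); benefits waiver on file ✓; site Austin ✓ → eligible.
Tuition Reimbursement — status temporary ✓ (not excluded); rating 2 < 4 ✗ → not eligible.
Employer Retirement Match — status temporary ✓ (not excluded); benefits waiver on file ✓; dept Support ✗ → not eligible.
Floating Holidays — status temporary ✗ (excluded) → not eligible.
Mental Health Benefit — status temporary ✗ (requires full-time or part-time) → not eligible.
Fitness Allowance — status temporary ✓; service 971 days ≥ 1 year (≈365 days) ✓; rating 2 < 4 ✗ → not eligible.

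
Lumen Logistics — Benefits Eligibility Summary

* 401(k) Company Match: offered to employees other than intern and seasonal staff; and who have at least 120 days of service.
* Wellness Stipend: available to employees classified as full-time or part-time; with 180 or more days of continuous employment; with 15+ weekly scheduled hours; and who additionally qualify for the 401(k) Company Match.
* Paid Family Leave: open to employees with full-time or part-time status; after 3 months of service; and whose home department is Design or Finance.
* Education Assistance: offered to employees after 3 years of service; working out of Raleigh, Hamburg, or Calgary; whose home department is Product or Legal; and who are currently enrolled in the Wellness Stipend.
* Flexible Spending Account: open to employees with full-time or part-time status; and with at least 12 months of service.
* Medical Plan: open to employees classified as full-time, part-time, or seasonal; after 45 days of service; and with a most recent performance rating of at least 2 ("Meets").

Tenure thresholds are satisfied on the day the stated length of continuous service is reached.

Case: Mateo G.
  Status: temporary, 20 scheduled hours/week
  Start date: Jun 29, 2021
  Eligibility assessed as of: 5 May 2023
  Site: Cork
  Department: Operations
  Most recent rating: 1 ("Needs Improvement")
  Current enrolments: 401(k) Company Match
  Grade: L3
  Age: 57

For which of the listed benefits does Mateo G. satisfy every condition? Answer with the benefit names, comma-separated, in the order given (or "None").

Service from Jun 29, 2021 to 5 May 2023: 675 days.
401(k) Company Match — status temporary ✓ (not excluded); service 675 days ≥ 120 days ✓ → eligible.
Wellness Stipend — status temporary ✗ (requires full-time or part-time) → not eligible.
Paid Family Leave — status temporary ✗ (requires full-time or part-time) → not eligible.
Education Assistance — service 675 days < 3 years (≈1095 days) ✗ → not eligible.
Flexible Spending Account — status temporary ✗ (requires full-time or part-time) → not eligible.
Medical Plan — status temporary ✗ (requires full-time, part-time, or seasonal) → not eligible.

401(k) Company Match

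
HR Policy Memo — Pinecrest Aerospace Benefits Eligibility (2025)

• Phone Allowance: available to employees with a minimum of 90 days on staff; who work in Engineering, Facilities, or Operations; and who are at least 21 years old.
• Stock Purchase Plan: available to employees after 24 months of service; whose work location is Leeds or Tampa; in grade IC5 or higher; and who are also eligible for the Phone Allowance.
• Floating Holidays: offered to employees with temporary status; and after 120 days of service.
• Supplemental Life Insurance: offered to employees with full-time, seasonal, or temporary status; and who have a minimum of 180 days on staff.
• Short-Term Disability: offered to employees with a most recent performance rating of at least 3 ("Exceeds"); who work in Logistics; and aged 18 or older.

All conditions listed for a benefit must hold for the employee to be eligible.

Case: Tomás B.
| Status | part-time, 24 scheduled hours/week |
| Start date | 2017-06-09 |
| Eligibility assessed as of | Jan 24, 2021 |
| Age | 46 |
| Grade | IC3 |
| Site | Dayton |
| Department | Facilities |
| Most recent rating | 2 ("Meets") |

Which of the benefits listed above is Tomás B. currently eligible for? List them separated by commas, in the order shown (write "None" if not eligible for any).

Phone Allowance

Service from 2017-06-09 to Jan 24, 2021: 1325 days.
Phone Allowance — service 1325 days ≥ 90 days ✓; dept Facilities ✓; age 46 ≥ 21 ✓ → eligible.
Stock Purchase Plan — service 1325 days ≥ 24 months (≈720 days) ✓; site Dayton ✗ (not Leeds or Tampa) → not eligible.
Floating Holidays — status part-time ✗ (requires temporary) → not eligible.
Supplemental Life Insurance — status part-time ✗ (requires full-time, seasonal, or temporary) → not eligible.
Short-Term Disability — rating 2 < 3 ✗ → not eligible.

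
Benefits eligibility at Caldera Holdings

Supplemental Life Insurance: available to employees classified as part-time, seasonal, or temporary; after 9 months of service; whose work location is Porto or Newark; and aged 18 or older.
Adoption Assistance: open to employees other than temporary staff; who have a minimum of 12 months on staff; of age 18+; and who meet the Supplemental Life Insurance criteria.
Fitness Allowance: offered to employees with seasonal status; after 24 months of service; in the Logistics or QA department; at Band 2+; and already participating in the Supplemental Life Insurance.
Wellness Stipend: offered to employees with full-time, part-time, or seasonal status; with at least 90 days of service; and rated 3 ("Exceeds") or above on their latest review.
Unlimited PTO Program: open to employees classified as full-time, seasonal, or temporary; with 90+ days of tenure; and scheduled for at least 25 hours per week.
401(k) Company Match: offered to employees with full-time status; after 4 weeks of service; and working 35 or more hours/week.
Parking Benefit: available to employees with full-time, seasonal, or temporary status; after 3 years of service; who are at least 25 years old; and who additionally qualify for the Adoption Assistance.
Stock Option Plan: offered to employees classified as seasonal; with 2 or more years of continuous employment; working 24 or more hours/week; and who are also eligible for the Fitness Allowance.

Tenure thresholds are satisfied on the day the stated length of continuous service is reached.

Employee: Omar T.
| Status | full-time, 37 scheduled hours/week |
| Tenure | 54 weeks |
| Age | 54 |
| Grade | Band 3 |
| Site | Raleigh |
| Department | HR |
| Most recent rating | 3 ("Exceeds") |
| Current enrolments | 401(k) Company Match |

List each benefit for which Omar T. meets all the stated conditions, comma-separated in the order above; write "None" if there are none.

Wellness Stipend, Unlimited PTO Program, 401(k) Company Match

Supplemental Life Insurance — status full-time ✗ (requires part-time, seasonal, or temporary) → not eligible.
Adoption Assistance — status full-time ✓ (not excluded); service 54 weeks ≥ 12 months (≈360 days) ✓; age 54 ≥ 18 ✓; not eligible for Supplemental Life Insurance ✗ → not eligible.
Fitness Allowance — status full-time ✗ (requires seasonal) → not eligible.
Wellness Stipend — status full-time ✓; service 54 weeks ≥ 90 days ✓; rating 3 ≥ 3 ✓ → eligible.
Unlimited PTO Program — status full-time ✓; service 54 weeks ≥ 90 days ✓; 37 hrs/wk ≥ 25 ✓ → eligible.
401(k) Company Match — status full-time ✓; service 54 weeks ≥ 4 weeks ✓; 37 hrs/wk ≥ 35 ✓ → eligible.
Parking Benefit — status full-time ✓; service 54 weeks < 3 years (≈1095 days) ✗ → not eligible.
Stock Option Plan — status full-time ✗ (requires seasonal) → not eligible.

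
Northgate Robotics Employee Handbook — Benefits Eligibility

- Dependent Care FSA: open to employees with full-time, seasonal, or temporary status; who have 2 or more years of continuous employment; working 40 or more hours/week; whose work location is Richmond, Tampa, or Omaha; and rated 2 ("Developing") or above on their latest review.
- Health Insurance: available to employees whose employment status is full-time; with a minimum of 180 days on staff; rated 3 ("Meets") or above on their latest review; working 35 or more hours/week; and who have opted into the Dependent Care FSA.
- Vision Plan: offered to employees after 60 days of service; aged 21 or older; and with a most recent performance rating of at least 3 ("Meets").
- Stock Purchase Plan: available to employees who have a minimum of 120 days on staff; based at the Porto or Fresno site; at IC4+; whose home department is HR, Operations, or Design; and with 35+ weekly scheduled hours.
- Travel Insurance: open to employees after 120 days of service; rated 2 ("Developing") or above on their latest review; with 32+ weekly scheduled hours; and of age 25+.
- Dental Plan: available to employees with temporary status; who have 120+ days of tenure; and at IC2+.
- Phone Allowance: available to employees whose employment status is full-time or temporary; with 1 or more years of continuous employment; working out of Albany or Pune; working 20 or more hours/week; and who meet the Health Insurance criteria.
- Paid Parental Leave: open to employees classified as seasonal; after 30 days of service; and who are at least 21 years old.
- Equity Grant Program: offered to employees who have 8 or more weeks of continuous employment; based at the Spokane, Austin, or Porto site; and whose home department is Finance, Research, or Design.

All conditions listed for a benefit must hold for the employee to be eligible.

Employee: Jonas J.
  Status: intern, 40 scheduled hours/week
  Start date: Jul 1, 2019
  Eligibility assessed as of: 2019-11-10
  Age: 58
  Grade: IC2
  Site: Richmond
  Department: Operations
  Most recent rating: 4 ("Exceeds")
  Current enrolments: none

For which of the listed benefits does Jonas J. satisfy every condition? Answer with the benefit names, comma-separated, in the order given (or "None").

Vision Plan, Travel Insurance

Service from Jul 1, 2019 to 2019-11-10: 132 days.
Dependent Care FSA — status intern ✗ (requires full-time, seasonal, or temporary) → not eligible.
Health Insurance — status intern ✗ (requires full-time) → not eligible.
Vision Plan — service 132 days ≥ 60 days ✓; age 58 ≥ 21 ✓; rating 4 ≥ 3 ✓ → eligible.
Stock Purchase Plan — service 132 days ≥ 120 days ✓; site Richmond ✗ (not Porto or Fresno) → not eligible.
Travel Insurance — service 132 days ≥ 120 days ✓; rating 4 ≥ 2 ✓; 40 hrs/wk ≥ 32 ✓; age 58 ≥ 25 ✓ → eligible.
Dental Plan — status intern ✗ (requires temporary) → not eligible.
Phone Allowance — status intern ✗ (requires full-time or temporary) → not eligible.
Paid Parental Leave — status intern ✗ (requires seasonal) → not eligible.
Equity Grant Program — service 132 days ≥ 8 weeks (≈56 days) ✓; site Richmond ✗ (not Spokane, Austin, or Porto) → not eligible.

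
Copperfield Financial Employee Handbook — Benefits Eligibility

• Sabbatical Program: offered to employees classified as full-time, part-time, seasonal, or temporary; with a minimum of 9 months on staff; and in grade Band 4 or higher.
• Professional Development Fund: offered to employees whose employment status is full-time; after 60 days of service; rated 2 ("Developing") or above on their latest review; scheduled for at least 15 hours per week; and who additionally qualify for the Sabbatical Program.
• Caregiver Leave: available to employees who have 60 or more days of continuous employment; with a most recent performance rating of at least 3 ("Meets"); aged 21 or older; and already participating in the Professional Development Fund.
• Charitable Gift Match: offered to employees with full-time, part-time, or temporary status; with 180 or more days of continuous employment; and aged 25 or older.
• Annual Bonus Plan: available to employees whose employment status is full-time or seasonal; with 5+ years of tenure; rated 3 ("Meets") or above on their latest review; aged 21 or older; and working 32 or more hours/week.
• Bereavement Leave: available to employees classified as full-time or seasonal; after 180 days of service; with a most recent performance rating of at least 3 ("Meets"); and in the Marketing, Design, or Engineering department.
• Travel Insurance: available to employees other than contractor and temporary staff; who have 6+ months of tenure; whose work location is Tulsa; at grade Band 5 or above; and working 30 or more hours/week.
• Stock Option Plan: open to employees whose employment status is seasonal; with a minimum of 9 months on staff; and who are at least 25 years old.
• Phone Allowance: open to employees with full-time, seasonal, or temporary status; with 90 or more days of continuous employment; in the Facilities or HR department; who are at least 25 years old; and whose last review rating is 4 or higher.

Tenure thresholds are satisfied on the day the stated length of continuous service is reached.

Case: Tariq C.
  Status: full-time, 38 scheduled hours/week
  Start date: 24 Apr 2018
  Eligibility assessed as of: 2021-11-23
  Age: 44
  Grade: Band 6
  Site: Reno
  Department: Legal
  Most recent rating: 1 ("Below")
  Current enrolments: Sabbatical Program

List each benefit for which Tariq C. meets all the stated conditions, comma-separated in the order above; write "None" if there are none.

Sabbatical Program, Charitable Gift Match

Service from 24 Apr 2018 to 2021-11-23: 1309 days.
Sabbatical Program — status full-time ✓; service 1309 days ≥ 9 months (≈270 days) ✓; grade Band 6 ≥ Band 4 ✓ → eligible.
Professional Development Fund — status full-time ✓; service 1309 days ≥ 60 days ✓; rating 1 < 2 ✗ → not eligible.
Caregiver Leave — service 1309 days ≥ 60 days ✓; rating 1 < 3 ✗ → not eligible.
Charitable Gift Match — status full-time ✓; service 1309 days ≥ 180 days ✓; age 44 ≥ 25 ✓ → eligible.
Annual Bonus Plan — status full-time ✓; service 1309 days < 5 years (≈1825 days) ✗ → not eligible.
Bereavement Leave — status full-time ✓; service 1309 days ≥ 180 days ✓; rating 1 < 3 ✗ → not eligible.
Travel Insurance — status full-time ✓ (not excluded); service 1309 days ≥ 6 months (≈180 days) ✓; site Reno ✗ (not Tulsa) → not eligible.
Stock Option Plan — status full-time ✗ (requires seasonal) → not eligible.
Phone Allowance — status full-time ✓; service 1309 days ≥ 90 days ✓; dept Legal ✗ → not eligible.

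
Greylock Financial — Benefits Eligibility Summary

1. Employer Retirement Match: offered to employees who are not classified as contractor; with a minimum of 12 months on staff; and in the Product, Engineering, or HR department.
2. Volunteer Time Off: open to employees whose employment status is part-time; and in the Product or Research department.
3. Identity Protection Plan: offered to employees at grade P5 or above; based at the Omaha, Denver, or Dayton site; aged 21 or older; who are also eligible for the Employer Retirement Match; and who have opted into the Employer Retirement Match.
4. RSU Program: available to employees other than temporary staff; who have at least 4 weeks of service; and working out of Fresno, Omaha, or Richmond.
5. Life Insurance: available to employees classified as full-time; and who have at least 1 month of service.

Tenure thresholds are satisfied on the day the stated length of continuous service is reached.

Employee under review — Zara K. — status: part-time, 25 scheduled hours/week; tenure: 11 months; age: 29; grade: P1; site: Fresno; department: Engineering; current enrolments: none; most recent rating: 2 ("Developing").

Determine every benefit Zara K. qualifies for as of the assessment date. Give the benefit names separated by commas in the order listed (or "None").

RSU Program

Employer Retirement Match — status part-time ✓ (not excluded); service 11 months < 12 months ✗ → not eligible.
Volunteer Time Off — status part-time ✓; dept Engineering ✗ → not eligible.
Identity Protection Plan — grade P1 < P5 ✗ → not eligible.
RSU Program — status part-time ✓ (not excluded); service 11 months ≥ 4 weeks (≈28 days) ✓; site Fresno ✓ → eligible.
Life Insurance — status part-time ✗ (requires full-time) → not eligible.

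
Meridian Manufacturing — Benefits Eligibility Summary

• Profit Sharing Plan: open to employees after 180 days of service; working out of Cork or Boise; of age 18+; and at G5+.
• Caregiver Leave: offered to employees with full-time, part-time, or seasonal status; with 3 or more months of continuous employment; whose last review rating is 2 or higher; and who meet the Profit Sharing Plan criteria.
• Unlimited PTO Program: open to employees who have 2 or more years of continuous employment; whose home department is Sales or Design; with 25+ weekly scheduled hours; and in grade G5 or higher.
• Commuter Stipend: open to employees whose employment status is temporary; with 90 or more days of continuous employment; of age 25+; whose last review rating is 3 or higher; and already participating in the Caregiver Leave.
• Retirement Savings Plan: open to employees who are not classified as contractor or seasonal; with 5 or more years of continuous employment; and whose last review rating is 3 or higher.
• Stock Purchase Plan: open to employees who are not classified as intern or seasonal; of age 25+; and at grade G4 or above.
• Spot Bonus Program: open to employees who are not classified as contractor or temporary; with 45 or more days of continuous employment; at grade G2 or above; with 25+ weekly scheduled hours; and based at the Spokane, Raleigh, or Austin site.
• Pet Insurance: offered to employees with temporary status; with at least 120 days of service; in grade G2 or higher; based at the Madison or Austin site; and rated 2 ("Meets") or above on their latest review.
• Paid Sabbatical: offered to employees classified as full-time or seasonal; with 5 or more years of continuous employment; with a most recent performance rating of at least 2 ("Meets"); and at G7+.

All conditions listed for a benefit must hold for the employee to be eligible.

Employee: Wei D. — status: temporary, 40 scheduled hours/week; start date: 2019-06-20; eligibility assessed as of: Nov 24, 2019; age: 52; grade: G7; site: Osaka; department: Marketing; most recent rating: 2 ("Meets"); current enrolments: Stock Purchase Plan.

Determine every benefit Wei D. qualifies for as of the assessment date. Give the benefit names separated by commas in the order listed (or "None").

Service from 2019-06-20 to Nov 24, 2019: 157 days.
Profit Sharing Plan — service 157 days < 180 days ✗ → not eligible.
Caregiver Leave — status temporary ✗ (requires full-time, part-time, or seasonal) → not eligible.
Unlimited PTO Program — service 157 days < 2 years (≈730 days) ✗ → not eligible.
Commuter Stipend — status temporary ✓; service 157 days ≥ 90 days ✓; age 52 ≥ 25 ✓; rating 2 < 3 ✗ → not eligible.
Retirement Savings Plan — status temporary ✓ (not excluded); service 157 days < 5 years (≈1825 days) ✗ → not eligible.
Stock Purchase Plan — status temporary ✓ (not excluded); age 52 ≥ 25 ✓; grade G7 ≥ G4 ✓ → eligible.
Spot Bonus Program — status temporary ✗ (excluded) → not eligible.
Pet Insurance — status temporary ✓; service 157 days ≥ 120 days ✓; grade G7 ≥ G2 ✓; site Osaka ✗ (not Madison or Austin) → not eligible.
Paid Sabbatical — status temporary ✗ (requires full-time or seasonal) → not eligible.

Stock Purchase Plan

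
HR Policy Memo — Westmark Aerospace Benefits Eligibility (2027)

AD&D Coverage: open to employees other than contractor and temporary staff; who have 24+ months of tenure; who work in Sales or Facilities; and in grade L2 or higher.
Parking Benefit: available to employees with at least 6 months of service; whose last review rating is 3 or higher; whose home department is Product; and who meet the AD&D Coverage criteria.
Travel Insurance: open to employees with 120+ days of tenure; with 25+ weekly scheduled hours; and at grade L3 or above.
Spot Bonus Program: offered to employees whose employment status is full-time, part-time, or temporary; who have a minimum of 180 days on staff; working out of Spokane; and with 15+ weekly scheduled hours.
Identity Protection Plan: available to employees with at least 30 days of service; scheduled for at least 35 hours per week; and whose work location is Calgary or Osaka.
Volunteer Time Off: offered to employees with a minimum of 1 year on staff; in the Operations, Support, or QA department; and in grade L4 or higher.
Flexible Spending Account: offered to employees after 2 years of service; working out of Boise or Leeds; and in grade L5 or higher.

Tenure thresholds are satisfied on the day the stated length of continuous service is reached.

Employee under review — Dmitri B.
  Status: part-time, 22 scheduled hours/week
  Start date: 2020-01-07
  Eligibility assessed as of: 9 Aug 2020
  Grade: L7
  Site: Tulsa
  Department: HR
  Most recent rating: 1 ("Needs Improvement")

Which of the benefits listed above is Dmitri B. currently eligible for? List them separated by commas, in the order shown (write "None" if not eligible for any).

Service from 2020-01-07 to 9 Aug 2020: 215 days.
AD&D Coverage — status part-time ✓ (not excluded); service 215 days < 24 months (≈720 days) ✗ → not eligible.
Parking Benefit — service 215 days ≥ 6 months (≈180 days) ✓; rating 1 < 3 ✗ → not eligible.
Travel Insurance — service 215 days ≥ 120 days ✓; 22 hrs/wk < 25 ✗ → not eligible.
Spot Bonus Program — status part-time ✓; service 215 days ≥ 180 days ✓; site Tulsa ✗ (not Spokane) → not eligible.
Identity Protection Plan — service 215 days ≥ 30 days ✓; 22 hrs/wk < 35 ✗ → not eligible.
Volunteer Time Off — service 215 days < 1 year (≈365 days) ✗ → not eligible.
Flexible Spending Account — service 215 days < 2 years (≈730 days) ✗ → not eligible.

None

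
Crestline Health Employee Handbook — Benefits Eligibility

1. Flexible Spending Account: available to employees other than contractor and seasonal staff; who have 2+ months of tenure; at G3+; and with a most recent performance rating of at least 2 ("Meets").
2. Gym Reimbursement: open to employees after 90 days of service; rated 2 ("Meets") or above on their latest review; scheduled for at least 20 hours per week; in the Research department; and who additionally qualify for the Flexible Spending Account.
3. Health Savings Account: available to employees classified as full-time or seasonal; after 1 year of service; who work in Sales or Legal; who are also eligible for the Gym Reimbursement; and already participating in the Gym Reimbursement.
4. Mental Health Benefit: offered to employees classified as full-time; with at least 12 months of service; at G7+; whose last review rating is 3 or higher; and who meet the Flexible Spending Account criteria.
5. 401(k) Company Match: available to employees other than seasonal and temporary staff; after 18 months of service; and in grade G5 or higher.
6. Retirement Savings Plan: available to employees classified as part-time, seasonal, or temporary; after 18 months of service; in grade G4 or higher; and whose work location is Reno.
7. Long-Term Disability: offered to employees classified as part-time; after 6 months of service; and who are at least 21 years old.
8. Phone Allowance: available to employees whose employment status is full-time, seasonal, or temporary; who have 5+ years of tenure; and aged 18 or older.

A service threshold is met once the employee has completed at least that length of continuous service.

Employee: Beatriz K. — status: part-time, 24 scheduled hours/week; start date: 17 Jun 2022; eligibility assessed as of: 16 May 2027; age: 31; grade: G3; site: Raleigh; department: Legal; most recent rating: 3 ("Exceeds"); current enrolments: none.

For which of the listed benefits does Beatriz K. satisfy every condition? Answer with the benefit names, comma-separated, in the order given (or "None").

Service from 17 Jun 2022 to 16 May 2027: 1794 days.
Flexible Spending Account — status part-time ✓ (not excluded); service 1794 days ≥ 2 months (≈60 days) ✓; grade G3 ≥ G3 ✓; rating 3 ≥ 2 ✓ → eligible.
Gym Reimbursement — service 1794 days ≥ 90 days ✓; rating 3 ≥ 2 ✓; 24 hrs/wk ≥ 20 ✓; dept Legal ✗ → not eligible.
Health Savings Account — status part-time ✗ (requires full-time or seasonal) → not eligible.
Mental Health Benefit — status part-time ✗ (requires full-time) → not eligible.
401(k) Company Match — status part-time ✓ (not excluded); service 1794 days ≥ 18 months (≈540 days) ✓; grade G3 < G5 ✗ → not eligible.
Retirement Savings Plan — status part-time ✓; service 1794 days ≥ 18 months (≈540 days) ✓; grade G3 < G4 ✗ → not eligible.
Long-Term Disability — status part-time ✓; service 1794 days ≥ 6 months (≈180 days) ✓; age 31 ≥ 21 ✓ → eligible.
Phone Allowance — status part-time ✗ (requires full-time, seasonal, or temporary) → not eligible.

Flexible Spending Account, Long-Term Disability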